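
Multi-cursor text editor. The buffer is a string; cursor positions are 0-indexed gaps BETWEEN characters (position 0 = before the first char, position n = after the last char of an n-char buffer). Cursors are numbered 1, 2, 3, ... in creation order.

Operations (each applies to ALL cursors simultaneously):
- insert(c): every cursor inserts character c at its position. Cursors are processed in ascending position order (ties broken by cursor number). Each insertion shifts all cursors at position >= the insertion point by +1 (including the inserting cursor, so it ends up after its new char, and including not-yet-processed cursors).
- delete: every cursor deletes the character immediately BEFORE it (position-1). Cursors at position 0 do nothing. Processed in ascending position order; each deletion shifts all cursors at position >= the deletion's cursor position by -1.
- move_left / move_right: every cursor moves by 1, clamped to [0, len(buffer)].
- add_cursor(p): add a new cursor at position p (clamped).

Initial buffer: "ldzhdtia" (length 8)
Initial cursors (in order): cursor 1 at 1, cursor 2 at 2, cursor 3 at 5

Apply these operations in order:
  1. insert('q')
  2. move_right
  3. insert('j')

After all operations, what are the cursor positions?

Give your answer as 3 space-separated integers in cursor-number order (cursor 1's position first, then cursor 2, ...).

Answer: 4 7 12

Derivation:
After op 1 (insert('q')): buffer="lqdqzhdqtia" (len 11), cursors c1@2 c2@4 c3@8, authorship .1.2...3...
After op 2 (move_right): buffer="lqdqzhdqtia" (len 11), cursors c1@3 c2@5 c3@9, authorship .1.2...3...
After op 3 (insert('j')): buffer="lqdjqzjhdqtjia" (len 14), cursors c1@4 c2@7 c3@12, authorship .1.12.2..3.3..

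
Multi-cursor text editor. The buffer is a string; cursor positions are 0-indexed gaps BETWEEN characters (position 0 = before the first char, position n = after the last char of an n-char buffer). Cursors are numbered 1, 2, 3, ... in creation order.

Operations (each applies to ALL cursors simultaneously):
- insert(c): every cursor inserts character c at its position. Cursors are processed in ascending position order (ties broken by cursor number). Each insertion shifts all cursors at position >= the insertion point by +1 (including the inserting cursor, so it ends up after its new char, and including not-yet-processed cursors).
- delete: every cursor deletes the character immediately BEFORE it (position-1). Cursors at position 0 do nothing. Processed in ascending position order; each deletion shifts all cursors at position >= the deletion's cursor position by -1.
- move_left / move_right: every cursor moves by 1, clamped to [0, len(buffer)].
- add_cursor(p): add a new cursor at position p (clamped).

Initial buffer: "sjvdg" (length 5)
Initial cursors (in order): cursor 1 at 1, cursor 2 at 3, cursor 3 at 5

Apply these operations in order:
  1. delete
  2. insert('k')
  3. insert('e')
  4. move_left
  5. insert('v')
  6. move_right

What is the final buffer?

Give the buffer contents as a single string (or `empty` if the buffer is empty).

After op 1 (delete): buffer="jd" (len 2), cursors c1@0 c2@1 c3@2, authorship ..
After op 2 (insert('k')): buffer="kjkdk" (len 5), cursors c1@1 c2@3 c3@5, authorship 1.2.3
After op 3 (insert('e')): buffer="kejkedke" (len 8), cursors c1@2 c2@5 c3@8, authorship 11.22.33
After op 4 (move_left): buffer="kejkedke" (len 8), cursors c1@1 c2@4 c3@7, authorship 11.22.33
After op 5 (insert('v')): buffer="kvejkvedkve" (len 11), cursors c1@2 c2@6 c3@10, authorship 111.222.333
After op 6 (move_right): buffer="kvejkvedkve" (len 11), cursors c1@3 c2@7 c3@11, authorship 111.222.333

Answer: kvejkvedkve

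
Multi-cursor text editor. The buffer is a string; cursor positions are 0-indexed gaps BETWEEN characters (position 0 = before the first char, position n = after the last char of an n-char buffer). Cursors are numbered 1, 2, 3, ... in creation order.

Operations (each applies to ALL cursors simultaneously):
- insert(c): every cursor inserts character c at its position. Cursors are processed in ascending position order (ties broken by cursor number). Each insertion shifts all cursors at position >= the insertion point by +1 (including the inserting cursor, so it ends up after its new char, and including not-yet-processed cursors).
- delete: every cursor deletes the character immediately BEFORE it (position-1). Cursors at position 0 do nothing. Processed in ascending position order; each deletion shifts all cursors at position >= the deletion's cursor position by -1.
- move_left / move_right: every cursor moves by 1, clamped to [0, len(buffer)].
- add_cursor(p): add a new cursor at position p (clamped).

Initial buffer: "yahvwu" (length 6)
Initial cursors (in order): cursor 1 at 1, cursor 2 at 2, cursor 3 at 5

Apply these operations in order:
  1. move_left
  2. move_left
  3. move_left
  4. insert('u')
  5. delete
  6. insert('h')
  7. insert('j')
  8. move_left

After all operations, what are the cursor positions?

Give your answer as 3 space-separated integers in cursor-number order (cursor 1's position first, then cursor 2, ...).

After op 1 (move_left): buffer="yahvwu" (len 6), cursors c1@0 c2@1 c3@4, authorship ......
After op 2 (move_left): buffer="yahvwu" (len 6), cursors c1@0 c2@0 c3@3, authorship ......
After op 3 (move_left): buffer="yahvwu" (len 6), cursors c1@0 c2@0 c3@2, authorship ......
After op 4 (insert('u')): buffer="uuyauhvwu" (len 9), cursors c1@2 c2@2 c3@5, authorship 12..3....
After op 5 (delete): buffer="yahvwu" (len 6), cursors c1@0 c2@0 c3@2, authorship ......
After op 6 (insert('h')): buffer="hhyahhvwu" (len 9), cursors c1@2 c2@2 c3@5, authorship 12..3....
After op 7 (insert('j')): buffer="hhjjyahjhvwu" (len 12), cursors c1@4 c2@4 c3@8, authorship 1212..33....
After op 8 (move_left): buffer="hhjjyahjhvwu" (len 12), cursors c1@3 c2@3 c3@7, authorship 1212..33....

Answer: 3 3 7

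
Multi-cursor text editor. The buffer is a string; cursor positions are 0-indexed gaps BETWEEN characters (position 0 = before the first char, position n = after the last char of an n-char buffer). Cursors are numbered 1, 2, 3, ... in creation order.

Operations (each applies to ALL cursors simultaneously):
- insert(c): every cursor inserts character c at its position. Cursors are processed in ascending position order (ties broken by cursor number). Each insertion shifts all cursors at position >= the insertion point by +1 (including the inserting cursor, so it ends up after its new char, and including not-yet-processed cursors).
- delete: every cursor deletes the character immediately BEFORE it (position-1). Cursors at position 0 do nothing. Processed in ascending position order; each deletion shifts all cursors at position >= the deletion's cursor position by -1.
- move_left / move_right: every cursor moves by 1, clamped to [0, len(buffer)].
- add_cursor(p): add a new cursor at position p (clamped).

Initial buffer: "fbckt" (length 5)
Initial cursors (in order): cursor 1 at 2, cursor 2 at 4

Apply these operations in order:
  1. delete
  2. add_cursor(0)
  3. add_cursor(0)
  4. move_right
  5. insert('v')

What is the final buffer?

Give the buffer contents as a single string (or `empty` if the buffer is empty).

Answer: fvvcvtv

Derivation:
After op 1 (delete): buffer="fct" (len 3), cursors c1@1 c2@2, authorship ...
After op 2 (add_cursor(0)): buffer="fct" (len 3), cursors c3@0 c1@1 c2@2, authorship ...
After op 3 (add_cursor(0)): buffer="fct" (len 3), cursors c3@0 c4@0 c1@1 c2@2, authorship ...
After op 4 (move_right): buffer="fct" (len 3), cursors c3@1 c4@1 c1@2 c2@3, authorship ...
After op 5 (insert('v')): buffer="fvvcvtv" (len 7), cursors c3@3 c4@3 c1@5 c2@7, authorship .34.1.2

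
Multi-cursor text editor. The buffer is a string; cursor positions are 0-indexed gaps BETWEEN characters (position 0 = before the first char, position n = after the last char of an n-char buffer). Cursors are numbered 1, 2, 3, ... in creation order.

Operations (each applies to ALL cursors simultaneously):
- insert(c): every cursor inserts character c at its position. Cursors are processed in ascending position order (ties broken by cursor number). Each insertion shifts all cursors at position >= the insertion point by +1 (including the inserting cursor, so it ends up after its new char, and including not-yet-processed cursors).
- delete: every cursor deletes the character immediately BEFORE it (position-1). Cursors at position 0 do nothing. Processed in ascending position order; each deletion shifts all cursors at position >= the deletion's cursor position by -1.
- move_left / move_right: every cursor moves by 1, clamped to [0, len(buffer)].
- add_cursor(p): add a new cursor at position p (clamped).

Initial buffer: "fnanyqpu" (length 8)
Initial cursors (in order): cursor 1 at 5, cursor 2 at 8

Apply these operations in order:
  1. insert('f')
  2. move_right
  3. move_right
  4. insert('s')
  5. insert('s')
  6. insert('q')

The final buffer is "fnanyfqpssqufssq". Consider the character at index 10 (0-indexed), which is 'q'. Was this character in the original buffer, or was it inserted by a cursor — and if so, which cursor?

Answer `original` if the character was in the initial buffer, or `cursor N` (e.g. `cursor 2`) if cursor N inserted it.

After op 1 (insert('f')): buffer="fnanyfqpuf" (len 10), cursors c1@6 c2@10, authorship .....1...2
After op 2 (move_right): buffer="fnanyfqpuf" (len 10), cursors c1@7 c2@10, authorship .....1...2
After op 3 (move_right): buffer="fnanyfqpuf" (len 10), cursors c1@8 c2@10, authorship .....1...2
After op 4 (insert('s')): buffer="fnanyfqpsufs" (len 12), cursors c1@9 c2@12, authorship .....1..1.22
After op 5 (insert('s')): buffer="fnanyfqpssufss" (len 14), cursors c1@10 c2@14, authorship .....1..11.222
After op 6 (insert('q')): buffer="fnanyfqpssqufssq" (len 16), cursors c1@11 c2@16, authorship .....1..111.2222
Authorship (.=original, N=cursor N): . . . . . 1 . . 1 1 1 . 2 2 2 2
Index 10: author = 1

Answer: cursor 1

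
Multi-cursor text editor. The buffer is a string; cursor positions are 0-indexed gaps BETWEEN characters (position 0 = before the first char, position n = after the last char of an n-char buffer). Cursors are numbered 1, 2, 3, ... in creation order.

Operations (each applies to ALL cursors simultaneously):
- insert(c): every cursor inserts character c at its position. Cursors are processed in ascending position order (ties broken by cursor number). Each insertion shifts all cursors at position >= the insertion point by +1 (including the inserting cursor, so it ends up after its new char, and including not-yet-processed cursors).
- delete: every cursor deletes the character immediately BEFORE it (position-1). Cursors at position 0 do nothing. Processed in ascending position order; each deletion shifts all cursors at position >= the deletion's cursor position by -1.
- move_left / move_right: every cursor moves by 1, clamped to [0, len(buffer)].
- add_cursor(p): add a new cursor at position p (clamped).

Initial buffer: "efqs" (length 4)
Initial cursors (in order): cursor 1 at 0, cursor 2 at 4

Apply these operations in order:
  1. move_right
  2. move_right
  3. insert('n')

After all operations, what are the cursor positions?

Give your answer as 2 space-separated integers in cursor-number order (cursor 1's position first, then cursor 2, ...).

Answer: 3 6

Derivation:
After op 1 (move_right): buffer="efqs" (len 4), cursors c1@1 c2@4, authorship ....
After op 2 (move_right): buffer="efqs" (len 4), cursors c1@2 c2@4, authorship ....
After op 3 (insert('n')): buffer="efnqsn" (len 6), cursors c1@3 c2@6, authorship ..1..2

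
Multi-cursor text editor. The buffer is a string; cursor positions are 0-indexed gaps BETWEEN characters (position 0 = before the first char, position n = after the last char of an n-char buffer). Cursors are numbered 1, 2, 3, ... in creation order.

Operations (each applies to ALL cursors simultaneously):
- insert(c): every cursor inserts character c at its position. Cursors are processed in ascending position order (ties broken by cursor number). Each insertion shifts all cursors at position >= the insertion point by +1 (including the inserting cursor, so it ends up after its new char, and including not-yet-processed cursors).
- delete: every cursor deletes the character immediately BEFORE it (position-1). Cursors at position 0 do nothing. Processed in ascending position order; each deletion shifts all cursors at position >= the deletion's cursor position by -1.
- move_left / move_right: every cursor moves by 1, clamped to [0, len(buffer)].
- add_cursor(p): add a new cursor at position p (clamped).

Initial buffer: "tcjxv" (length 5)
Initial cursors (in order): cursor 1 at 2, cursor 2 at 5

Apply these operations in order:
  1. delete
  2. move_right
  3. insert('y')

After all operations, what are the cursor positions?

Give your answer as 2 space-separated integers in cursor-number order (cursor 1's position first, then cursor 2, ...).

Answer: 3 5

Derivation:
After op 1 (delete): buffer="tjx" (len 3), cursors c1@1 c2@3, authorship ...
After op 2 (move_right): buffer="tjx" (len 3), cursors c1@2 c2@3, authorship ...
After op 3 (insert('y')): buffer="tjyxy" (len 5), cursors c1@3 c2@5, authorship ..1.2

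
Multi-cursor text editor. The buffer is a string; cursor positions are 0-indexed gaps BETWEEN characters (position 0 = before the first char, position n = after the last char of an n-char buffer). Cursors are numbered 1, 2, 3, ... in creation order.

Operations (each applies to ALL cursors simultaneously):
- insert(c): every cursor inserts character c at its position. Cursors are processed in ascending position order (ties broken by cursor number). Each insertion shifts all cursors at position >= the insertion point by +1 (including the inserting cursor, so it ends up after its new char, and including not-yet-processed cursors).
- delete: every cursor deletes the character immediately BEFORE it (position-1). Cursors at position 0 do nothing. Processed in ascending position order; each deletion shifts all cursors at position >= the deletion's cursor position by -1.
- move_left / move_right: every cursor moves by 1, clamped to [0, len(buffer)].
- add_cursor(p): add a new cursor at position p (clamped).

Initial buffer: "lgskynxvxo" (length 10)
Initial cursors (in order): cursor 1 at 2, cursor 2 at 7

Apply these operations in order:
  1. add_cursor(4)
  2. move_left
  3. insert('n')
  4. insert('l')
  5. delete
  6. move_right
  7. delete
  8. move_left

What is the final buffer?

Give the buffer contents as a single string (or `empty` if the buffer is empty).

Answer: lnsnynnvxo

Derivation:
After op 1 (add_cursor(4)): buffer="lgskynxvxo" (len 10), cursors c1@2 c3@4 c2@7, authorship ..........
After op 2 (move_left): buffer="lgskynxvxo" (len 10), cursors c1@1 c3@3 c2@6, authorship ..........
After op 3 (insert('n')): buffer="lngsnkynnxvxo" (len 13), cursors c1@2 c3@5 c2@9, authorship .1..3...2....
After op 4 (insert('l')): buffer="lnlgsnlkynnlxvxo" (len 16), cursors c1@3 c3@7 c2@12, authorship .11..33...22....
After op 5 (delete): buffer="lngsnkynnxvxo" (len 13), cursors c1@2 c3@5 c2@9, authorship .1..3...2....
After op 6 (move_right): buffer="lngsnkynnxvxo" (len 13), cursors c1@3 c3@6 c2@10, authorship .1..3...2....
After op 7 (delete): buffer="lnsnynnvxo" (len 10), cursors c1@2 c3@4 c2@7, authorship .1.3..2...
After op 8 (move_left): buffer="lnsnynnvxo" (len 10), cursors c1@1 c3@3 c2@6, authorship .1.3..2...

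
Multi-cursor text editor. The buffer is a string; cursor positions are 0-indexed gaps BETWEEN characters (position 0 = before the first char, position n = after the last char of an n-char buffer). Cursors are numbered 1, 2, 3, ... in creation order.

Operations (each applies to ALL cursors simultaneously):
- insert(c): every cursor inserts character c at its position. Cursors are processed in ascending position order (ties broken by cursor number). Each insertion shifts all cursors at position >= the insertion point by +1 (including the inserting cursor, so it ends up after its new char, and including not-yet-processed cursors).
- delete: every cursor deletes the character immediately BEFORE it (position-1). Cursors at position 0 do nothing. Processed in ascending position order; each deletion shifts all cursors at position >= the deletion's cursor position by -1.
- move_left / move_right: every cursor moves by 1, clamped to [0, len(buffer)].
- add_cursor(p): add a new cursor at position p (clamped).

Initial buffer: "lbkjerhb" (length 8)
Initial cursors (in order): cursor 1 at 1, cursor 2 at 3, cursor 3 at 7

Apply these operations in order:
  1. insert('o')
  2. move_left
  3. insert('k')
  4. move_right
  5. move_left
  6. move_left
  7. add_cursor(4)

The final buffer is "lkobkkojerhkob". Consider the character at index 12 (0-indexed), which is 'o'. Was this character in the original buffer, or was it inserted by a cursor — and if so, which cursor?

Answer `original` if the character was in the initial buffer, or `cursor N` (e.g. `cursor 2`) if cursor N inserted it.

Answer: cursor 3

Derivation:
After op 1 (insert('o')): buffer="lobkojerhob" (len 11), cursors c1@2 c2@5 c3@10, authorship .1..2....3.
After op 2 (move_left): buffer="lobkojerhob" (len 11), cursors c1@1 c2@4 c3@9, authorship .1..2....3.
After op 3 (insert('k')): buffer="lkobkkojerhkob" (len 14), cursors c1@2 c2@6 c3@12, authorship .11..22....33.
After op 4 (move_right): buffer="lkobkkojerhkob" (len 14), cursors c1@3 c2@7 c3@13, authorship .11..22....33.
After op 5 (move_left): buffer="lkobkkojerhkob" (len 14), cursors c1@2 c2@6 c3@12, authorship .11..22....33.
After op 6 (move_left): buffer="lkobkkojerhkob" (len 14), cursors c1@1 c2@5 c3@11, authorship .11..22....33.
After op 7 (add_cursor(4)): buffer="lkobkkojerhkob" (len 14), cursors c1@1 c4@4 c2@5 c3@11, authorship .11..22....33.
Authorship (.=original, N=cursor N): . 1 1 . . 2 2 . . . . 3 3 .
Index 12: author = 3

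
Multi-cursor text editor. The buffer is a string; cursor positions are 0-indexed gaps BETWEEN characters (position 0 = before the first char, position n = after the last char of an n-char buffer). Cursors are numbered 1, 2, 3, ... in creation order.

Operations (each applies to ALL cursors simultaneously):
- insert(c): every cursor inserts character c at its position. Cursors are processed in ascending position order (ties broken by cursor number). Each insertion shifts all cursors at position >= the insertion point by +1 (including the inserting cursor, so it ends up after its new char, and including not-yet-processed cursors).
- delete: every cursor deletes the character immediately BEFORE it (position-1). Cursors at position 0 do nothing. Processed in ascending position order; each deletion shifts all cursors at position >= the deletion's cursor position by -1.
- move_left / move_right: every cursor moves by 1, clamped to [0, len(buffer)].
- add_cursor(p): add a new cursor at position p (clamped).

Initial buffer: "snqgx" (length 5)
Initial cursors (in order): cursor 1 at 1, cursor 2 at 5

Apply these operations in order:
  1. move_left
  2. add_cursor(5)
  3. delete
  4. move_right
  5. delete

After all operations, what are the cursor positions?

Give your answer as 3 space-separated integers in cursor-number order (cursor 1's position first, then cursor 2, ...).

After op 1 (move_left): buffer="snqgx" (len 5), cursors c1@0 c2@4, authorship .....
After op 2 (add_cursor(5)): buffer="snqgx" (len 5), cursors c1@0 c2@4 c3@5, authorship .....
After op 3 (delete): buffer="snq" (len 3), cursors c1@0 c2@3 c3@3, authorship ...
After op 4 (move_right): buffer="snq" (len 3), cursors c1@1 c2@3 c3@3, authorship ...
After op 5 (delete): buffer="" (len 0), cursors c1@0 c2@0 c3@0, authorship 

Answer: 0 0 0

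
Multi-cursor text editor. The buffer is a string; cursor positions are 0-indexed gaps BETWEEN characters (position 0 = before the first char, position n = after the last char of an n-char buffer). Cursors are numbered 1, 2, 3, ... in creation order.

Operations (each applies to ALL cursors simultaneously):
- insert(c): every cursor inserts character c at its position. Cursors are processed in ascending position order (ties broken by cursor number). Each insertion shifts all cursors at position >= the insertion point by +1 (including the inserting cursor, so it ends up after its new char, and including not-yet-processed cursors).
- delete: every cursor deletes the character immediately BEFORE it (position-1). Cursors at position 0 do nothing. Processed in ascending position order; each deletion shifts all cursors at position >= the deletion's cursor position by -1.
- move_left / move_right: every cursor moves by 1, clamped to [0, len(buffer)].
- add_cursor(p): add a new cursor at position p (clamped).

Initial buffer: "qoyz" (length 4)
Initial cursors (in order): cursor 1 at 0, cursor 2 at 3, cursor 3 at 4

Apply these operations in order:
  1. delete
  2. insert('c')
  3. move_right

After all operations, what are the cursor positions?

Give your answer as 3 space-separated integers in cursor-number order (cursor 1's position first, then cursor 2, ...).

After op 1 (delete): buffer="qo" (len 2), cursors c1@0 c2@2 c3@2, authorship ..
After op 2 (insert('c')): buffer="cqocc" (len 5), cursors c1@1 c2@5 c3@5, authorship 1..23
After op 3 (move_right): buffer="cqocc" (len 5), cursors c1@2 c2@5 c3@5, authorship 1..23

Answer: 2 5 5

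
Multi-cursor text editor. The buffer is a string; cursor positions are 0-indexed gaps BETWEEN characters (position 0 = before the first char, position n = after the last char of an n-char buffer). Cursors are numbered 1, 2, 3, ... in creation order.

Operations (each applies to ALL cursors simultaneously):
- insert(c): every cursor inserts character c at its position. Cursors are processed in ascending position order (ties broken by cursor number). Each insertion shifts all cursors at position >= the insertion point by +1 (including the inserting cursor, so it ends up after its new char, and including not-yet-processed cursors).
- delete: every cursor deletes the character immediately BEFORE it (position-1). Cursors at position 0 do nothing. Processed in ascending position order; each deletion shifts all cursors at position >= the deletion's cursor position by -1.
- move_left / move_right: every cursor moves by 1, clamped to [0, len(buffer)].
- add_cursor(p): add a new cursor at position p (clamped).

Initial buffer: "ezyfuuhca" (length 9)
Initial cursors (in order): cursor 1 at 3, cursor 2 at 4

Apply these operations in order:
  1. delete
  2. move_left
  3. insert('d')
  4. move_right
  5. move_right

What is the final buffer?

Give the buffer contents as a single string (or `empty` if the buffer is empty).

Answer: eddzuuhca

Derivation:
After op 1 (delete): buffer="ezuuhca" (len 7), cursors c1@2 c2@2, authorship .......
After op 2 (move_left): buffer="ezuuhca" (len 7), cursors c1@1 c2@1, authorship .......
After op 3 (insert('d')): buffer="eddzuuhca" (len 9), cursors c1@3 c2@3, authorship .12......
After op 4 (move_right): buffer="eddzuuhca" (len 9), cursors c1@4 c2@4, authorship .12......
After op 5 (move_right): buffer="eddzuuhca" (len 9), cursors c1@5 c2@5, authorship .12......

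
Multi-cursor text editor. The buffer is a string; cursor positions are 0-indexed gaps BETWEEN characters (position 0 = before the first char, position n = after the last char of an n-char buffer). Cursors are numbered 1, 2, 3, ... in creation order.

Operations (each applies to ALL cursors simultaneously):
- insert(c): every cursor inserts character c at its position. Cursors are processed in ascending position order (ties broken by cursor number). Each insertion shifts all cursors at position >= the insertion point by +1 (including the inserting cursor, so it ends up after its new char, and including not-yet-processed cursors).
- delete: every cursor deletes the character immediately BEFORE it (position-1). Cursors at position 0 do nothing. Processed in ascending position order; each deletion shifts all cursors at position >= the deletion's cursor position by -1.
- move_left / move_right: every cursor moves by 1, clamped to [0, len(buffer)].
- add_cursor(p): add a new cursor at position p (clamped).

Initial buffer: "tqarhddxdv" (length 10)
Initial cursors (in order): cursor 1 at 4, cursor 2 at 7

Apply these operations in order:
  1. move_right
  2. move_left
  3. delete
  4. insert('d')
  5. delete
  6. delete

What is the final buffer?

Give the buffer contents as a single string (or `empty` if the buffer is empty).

Answer: tqhxdv

Derivation:
After op 1 (move_right): buffer="tqarhddxdv" (len 10), cursors c1@5 c2@8, authorship ..........
After op 2 (move_left): buffer="tqarhddxdv" (len 10), cursors c1@4 c2@7, authorship ..........
After op 3 (delete): buffer="tqahdxdv" (len 8), cursors c1@3 c2@5, authorship ........
After op 4 (insert('d')): buffer="tqadhddxdv" (len 10), cursors c1@4 c2@7, authorship ...1..2...
After op 5 (delete): buffer="tqahdxdv" (len 8), cursors c1@3 c2@5, authorship ........
After op 6 (delete): buffer="tqhxdv" (len 6), cursors c1@2 c2@3, authorship ......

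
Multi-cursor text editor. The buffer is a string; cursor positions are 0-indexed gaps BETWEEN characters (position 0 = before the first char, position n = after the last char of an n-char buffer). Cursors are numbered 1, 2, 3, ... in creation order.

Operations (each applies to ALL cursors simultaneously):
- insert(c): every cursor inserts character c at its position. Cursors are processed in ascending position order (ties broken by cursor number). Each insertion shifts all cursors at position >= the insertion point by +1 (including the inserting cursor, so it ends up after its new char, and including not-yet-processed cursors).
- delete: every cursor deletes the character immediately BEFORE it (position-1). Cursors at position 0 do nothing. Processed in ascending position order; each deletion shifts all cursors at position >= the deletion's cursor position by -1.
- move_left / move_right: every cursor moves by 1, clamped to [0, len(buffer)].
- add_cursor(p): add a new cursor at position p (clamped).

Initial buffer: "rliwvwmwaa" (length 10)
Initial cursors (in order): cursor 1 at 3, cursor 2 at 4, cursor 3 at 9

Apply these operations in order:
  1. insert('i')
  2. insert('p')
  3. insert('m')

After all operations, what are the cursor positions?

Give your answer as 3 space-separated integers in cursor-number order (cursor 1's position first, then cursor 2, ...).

Answer: 6 10 18

Derivation:
After op 1 (insert('i')): buffer="rliiwivwmwaia" (len 13), cursors c1@4 c2@6 c3@12, authorship ...1.2.....3.
After op 2 (insert('p')): buffer="rliipwipvwmwaipa" (len 16), cursors c1@5 c2@8 c3@15, authorship ...11.22.....33.
After op 3 (insert('m')): buffer="rliipmwipmvwmwaipma" (len 19), cursors c1@6 c2@10 c3@18, authorship ...111.222.....333.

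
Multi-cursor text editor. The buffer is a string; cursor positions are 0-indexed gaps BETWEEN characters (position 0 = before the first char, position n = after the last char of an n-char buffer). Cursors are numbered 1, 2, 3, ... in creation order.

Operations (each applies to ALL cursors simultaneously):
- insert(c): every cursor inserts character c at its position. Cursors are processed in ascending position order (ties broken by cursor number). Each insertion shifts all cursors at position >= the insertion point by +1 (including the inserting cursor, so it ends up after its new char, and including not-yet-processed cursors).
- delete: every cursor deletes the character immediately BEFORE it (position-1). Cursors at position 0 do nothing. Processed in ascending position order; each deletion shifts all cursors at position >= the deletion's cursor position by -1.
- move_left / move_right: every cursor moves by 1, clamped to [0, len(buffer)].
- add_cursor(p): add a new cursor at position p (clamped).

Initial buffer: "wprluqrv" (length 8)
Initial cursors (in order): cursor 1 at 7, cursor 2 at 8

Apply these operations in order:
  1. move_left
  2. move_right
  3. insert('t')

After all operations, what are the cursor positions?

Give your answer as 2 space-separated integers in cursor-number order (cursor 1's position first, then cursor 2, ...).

After op 1 (move_left): buffer="wprluqrv" (len 8), cursors c1@6 c2@7, authorship ........
After op 2 (move_right): buffer="wprluqrv" (len 8), cursors c1@7 c2@8, authorship ........
After op 3 (insert('t')): buffer="wprluqrtvt" (len 10), cursors c1@8 c2@10, authorship .......1.2

Answer: 8 10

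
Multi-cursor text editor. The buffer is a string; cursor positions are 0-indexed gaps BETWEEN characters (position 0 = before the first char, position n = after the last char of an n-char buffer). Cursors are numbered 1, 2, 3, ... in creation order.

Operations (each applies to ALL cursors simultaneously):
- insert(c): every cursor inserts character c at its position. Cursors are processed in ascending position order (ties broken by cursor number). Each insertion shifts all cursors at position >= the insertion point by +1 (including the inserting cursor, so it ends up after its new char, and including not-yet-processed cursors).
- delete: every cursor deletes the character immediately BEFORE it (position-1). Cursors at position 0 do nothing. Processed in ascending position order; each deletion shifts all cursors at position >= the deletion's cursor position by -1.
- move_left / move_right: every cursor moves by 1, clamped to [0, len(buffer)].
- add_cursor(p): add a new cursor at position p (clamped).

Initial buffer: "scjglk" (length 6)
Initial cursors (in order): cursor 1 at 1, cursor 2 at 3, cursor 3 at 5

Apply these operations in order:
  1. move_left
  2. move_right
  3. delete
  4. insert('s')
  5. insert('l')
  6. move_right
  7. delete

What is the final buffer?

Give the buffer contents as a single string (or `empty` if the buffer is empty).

After op 1 (move_left): buffer="scjglk" (len 6), cursors c1@0 c2@2 c3@4, authorship ......
After op 2 (move_right): buffer="scjglk" (len 6), cursors c1@1 c2@3 c3@5, authorship ......
After op 3 (delete): buffer="cgk" (len 3), cursors c1@0 c2@1 c3@2, authorship ...
After op 4 (insert('s')): buffer="scsgsk" (len 6), cursors c1@1 c2@3 c3@5, authorship 1.2.3.
After op 5 (insert('l')): buffer="slcslgslk" (len 9), cursors c1@2 c2@5 c3@8, authorship 11.22.33.
After op 6 (move_right): buffer="slcslgslk" (len 9), cursors c1@3 c2@6 c3@9, authorship 11.22.33.
After op 7 (delete): buffer="slslsl" (len 6), cursors c1@2 c2@4 c3@6, authorship 112233

Answer: slslsl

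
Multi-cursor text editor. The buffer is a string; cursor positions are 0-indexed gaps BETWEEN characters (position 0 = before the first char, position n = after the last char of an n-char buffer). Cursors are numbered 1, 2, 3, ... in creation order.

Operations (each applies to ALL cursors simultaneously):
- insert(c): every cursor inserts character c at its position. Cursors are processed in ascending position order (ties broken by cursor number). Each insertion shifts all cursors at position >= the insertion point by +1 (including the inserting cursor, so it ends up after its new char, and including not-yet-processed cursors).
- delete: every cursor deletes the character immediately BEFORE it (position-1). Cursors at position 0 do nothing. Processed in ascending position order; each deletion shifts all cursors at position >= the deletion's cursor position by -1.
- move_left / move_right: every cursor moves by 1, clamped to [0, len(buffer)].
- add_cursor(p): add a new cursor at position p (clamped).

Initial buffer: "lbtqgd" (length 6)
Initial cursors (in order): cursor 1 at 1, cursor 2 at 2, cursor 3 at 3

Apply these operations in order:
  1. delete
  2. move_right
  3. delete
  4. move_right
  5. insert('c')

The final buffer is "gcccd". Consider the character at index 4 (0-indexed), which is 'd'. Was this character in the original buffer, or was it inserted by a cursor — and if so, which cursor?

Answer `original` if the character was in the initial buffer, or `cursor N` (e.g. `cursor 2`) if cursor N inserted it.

After op 1 (delete): buffer="qgd" (len 3), cursors c1@0 c2@0 c3@0, authorship ...
After op 2 (move_right): buffer="qgd" (len 3), cursors c1@1 c2@1 c3@1, authorship ...
After op 3 (delete): buffer="gd" (len 2), cursors c1@0 c2@0 c3@0, authorship ..
After op 4 (move_right): buffer="gd" (len 2), cursors c1@1 c2@1 c3@1, authorship ..
After op 5 (insert('c')): buffer="gcccd" (len 5), cursors c1@4 c2@4 c3@4, authorship .123.
Authorship (.=original, N=cursor N): . 1 2 3 .
Index 4: author = original

Answer: original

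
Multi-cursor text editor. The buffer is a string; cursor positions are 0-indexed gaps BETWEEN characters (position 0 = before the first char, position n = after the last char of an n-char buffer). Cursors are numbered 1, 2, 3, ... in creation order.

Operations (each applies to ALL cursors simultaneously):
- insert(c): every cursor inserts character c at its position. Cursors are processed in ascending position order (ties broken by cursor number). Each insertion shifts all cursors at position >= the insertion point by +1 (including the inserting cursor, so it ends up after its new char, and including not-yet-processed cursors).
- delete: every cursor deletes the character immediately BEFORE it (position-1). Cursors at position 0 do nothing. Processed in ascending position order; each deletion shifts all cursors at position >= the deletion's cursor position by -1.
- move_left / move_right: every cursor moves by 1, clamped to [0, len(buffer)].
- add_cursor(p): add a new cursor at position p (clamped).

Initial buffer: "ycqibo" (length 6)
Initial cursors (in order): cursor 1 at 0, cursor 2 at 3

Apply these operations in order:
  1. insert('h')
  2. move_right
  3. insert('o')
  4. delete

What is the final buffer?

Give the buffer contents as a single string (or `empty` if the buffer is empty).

After op 1 (insert('h')): buffer="hycqhibo" (len 8), cursors c1@1 c2@5, authorship 1...2...
After op 2 (move_right): buffer="hycqhibo" (len 8), cursors c1@2 c2@6, authorship 1...2...
After op 3 (insert('o')): buffer="hyocqhiobo" (len 10), cursors c1@3 c2@8, authorship 1.1..2.2..
After op 4 (delete): buffer="hycqhibo" (len 8), cursors c1@2 c2@6, authorship 1...2...

Answer: hycqhibo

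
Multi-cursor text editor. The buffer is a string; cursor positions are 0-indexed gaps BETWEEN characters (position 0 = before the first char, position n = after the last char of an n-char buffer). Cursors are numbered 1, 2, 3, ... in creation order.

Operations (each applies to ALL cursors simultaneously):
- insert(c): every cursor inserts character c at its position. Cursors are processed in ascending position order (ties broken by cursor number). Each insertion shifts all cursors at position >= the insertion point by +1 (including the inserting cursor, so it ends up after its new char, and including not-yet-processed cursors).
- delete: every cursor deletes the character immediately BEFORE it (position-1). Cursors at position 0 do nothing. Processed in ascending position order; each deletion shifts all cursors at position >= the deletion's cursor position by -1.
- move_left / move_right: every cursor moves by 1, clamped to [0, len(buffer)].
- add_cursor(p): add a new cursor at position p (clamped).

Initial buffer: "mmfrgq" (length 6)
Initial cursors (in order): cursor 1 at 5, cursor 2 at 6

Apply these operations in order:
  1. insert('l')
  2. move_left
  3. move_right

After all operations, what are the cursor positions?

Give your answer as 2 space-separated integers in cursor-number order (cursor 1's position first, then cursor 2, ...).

Answer: 6 8

Derivation:
After op 1 (insert('l')): buffer="mmfrglql" (len 8), cursors c1@6 c2@8, authorship .....1.2
After op 2 (move_left): buffer="mmfrglql" (len 8), cursors c1@5 c2@7, authorship .....1.2
After op 3 (move_right): buffer="mmfrglql" (len 8), cursors c1@6 c2@8, authorship .....1.2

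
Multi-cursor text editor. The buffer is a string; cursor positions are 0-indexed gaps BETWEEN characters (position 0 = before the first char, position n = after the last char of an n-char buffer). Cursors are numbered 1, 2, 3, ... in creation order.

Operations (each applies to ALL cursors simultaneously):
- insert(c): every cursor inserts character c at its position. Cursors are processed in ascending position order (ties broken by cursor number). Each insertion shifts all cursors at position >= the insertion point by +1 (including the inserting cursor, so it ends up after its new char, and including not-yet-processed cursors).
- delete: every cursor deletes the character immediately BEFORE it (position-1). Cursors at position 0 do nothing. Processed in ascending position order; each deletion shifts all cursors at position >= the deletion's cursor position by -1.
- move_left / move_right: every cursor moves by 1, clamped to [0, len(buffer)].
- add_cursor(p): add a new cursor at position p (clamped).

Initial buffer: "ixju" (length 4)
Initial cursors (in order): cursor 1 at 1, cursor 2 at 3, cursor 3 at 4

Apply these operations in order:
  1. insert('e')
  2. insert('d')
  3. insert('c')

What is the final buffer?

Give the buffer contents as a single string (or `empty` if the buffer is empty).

Answer: iedcxjedcuedc

Derivation:
After op 1 (insert('e')): buffer="iexjeue" (len 7), cursors c1@2 c2@5 c3@7, authorship .1..2.3
After op 2 (insert('d')): buffer="iedxjedued" (len 10), cursors c1@3 c2@7 c3@10, authorship .11..22.33
After op 3 (insert('c')): buffer="iedcxjedcuedc" (len 13), cursors c1@4 c2@9 c3@13, authorship .111..222.333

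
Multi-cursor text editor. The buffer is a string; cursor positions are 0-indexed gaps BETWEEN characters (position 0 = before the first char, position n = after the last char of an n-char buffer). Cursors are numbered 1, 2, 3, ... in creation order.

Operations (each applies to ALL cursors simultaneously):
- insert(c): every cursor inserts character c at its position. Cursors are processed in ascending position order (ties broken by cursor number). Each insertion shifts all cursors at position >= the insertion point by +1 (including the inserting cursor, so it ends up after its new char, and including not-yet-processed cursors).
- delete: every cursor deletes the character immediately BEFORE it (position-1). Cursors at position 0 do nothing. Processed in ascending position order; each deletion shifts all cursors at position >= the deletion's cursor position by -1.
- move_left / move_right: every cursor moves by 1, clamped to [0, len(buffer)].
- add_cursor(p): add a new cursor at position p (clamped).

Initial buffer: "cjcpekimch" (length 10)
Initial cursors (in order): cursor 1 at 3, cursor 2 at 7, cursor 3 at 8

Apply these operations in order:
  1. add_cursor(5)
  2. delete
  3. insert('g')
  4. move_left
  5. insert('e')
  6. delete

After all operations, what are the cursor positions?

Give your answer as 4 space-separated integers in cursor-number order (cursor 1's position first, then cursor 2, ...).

After op 1 (add_cursor(5)): buffer="cjcpekimch" (len 10), cursors c1@3 c4@5 c2@7 c3@8, authorship ..........
After op 2 (delete): buffer="cjpkch" (len 6), cursors c1@2 c4@3 c2@4 c3@4, authorship ......
After op 3 (insert('g')): buffer="cjgpgkggch" (len 10), cursors c1@3 c4@5 c2@8 c3@8, authorship ..1.4.23..
After op 4 (move_left): buffer="cjgpgkggch" (len 10), cursors c1@2 c4@4 c2@7 c3@7, authorship ..1.4.23..
After op 5 (insert('e')): buffer="cjegpegkgeegch" (len 14), cursors c1@3 c4@6 c2@11 c3@11, authorship ..11.44.2233..
After op 6 (delete): buffer="cjgpgkggch" (len 10), cursors c1@2 c4@4 c2@7 c3@7, authorship ..1.4.23..

Answer: 2 7 7 4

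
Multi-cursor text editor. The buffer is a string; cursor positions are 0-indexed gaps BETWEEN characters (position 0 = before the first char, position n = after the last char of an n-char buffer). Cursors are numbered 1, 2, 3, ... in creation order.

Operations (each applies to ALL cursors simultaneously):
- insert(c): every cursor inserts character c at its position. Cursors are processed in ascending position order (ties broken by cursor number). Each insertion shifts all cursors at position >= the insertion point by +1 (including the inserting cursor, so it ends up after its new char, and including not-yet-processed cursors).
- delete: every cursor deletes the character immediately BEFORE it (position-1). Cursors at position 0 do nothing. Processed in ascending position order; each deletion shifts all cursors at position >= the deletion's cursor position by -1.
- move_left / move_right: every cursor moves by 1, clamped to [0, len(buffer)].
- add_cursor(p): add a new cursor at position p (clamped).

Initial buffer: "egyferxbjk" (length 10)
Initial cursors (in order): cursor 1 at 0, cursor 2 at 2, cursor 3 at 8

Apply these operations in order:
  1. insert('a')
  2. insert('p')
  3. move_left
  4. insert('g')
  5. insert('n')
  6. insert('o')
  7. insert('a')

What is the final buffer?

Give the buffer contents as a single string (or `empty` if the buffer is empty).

After op 1 (insert('a')): buffer="aegayferxbajk" (len 13), cursors c1@1 c2@4 c3@11, authorship 1..2......3..
After op 2 (insert('p')): buffer="apegapyferxbapjk" (len 16), cursors c1@2 c2@6 c3@14, authorship 11..22......33..
After op 3 (move_left): buffer="apegapyferxbapjk" (len 16), cursors c1@1 c2@5 c3@13, authorship 11..22......33..
After op 4 (insert('g')): buffer="agpegagpyferxbagpjk" (len 19), cursors c1@2 c2@7 c3@16, authorship 111..222......333..
After op 5 (insert('n')): buffer="agnpegagnpyferxbagnpjk" (len 22), cursors c1@3 c2@9 c3@19, authorship 1111..2222......3333..
After op 6 (insert('o')): buffer="agnopegagnopyferxbagnopjk" (len 25), cursors c1@4 c2@11 c3@22, authorship 11111..22222......33333..
After op 7 (insert('a')): buffer="agnoapegagnoapyferxbagnoapjk" (len 28), cursors c1@5 c2@13 c3@25, authorship 111111..222222......333333..

Answer: agnoapegagnoapyferxbagnoapjk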